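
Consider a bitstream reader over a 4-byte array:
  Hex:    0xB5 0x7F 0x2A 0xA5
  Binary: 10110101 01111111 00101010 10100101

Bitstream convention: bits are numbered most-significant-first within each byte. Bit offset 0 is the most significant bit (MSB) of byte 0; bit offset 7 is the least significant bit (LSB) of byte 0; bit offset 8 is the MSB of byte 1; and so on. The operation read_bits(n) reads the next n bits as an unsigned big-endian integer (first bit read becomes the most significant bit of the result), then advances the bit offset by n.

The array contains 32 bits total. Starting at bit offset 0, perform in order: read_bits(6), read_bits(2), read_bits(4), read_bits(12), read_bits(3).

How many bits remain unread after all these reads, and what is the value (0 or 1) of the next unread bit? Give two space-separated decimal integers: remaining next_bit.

Answer: 5 0

Derivation:
Read 1: bits[0:6] width=6 -> value=45 (bin 101101); offset now 6 = byte 0 bit 6; 26 bits remain
Read 2: bits[6:8] width=2 -> value=1 (bin 01); offset now 8 = byte 1 bit 0; 24 bits remain
Read 3: bits[8:12] width=4 -> value=7 (bin 0111); offset now 12 = byte 1 bit 4; 20 bits remain
Read 4: bits[12:24] width=12 -> value=3882 (bin 111100101010); offset now 24 = byte 3 bit 0; 8 bits remain
Read 5: bits[24:27] width=3 -> value=5 (bin 101); offset now 27 = byte 3 bit 3; 5 bits remain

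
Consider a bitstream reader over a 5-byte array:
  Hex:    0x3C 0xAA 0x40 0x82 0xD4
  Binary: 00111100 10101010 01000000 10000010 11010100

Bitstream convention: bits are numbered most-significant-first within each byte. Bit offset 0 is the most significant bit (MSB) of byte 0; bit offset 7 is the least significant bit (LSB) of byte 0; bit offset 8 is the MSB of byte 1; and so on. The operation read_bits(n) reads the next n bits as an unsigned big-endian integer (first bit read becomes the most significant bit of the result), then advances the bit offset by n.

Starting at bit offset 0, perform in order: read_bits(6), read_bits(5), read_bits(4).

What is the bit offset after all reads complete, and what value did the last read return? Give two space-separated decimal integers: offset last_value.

Read 1: bits[0:6] width=6 -> value=15 (bin 001111); offset now 6 = byte 0 bit 6; 34 bits remain
Read 2: bits[6:11] width=5 -> value=5 (bin 00101); offset now 11 = byte 1 bit 3; 29 bits remain
Read 3: bits[11:15] width=4 -> value=5 (bin 0101); offset now 15 = byte 1 bit 7; 25 bits remain

Answer: 15 5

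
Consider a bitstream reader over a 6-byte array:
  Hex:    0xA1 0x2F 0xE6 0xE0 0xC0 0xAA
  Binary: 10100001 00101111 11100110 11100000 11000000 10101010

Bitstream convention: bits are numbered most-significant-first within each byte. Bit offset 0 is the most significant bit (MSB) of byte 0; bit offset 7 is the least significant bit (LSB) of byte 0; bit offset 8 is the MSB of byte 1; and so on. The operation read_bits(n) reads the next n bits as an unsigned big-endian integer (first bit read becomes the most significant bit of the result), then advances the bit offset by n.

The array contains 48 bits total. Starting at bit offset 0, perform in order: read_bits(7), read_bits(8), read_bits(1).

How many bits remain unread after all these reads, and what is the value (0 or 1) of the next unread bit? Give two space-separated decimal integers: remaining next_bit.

Read 1: bits[0:7] width=7 -> value=80 (bin 1010000); offset now 7 = byte 0 bit 7; 41 bits remain
Read 2: bits[7:15] width=8 -> value=151 (bin 10010111); offset now 15 = byte 1 bit 7; 33 bits remain
Read 3: bits[15:16] width=1 -> value=1 (bin 1); offset now 16 = byte 2 bit 0; 32 bits remain

Answer: 32 1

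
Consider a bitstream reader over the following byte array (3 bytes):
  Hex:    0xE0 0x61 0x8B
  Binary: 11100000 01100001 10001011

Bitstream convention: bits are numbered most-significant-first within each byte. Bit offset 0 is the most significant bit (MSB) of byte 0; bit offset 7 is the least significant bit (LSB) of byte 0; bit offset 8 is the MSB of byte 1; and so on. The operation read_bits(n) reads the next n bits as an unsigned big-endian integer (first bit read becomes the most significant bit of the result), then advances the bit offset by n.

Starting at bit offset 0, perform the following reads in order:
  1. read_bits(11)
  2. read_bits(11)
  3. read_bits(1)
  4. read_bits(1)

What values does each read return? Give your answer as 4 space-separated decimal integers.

Read 1: bits[0:11] width=11 -> value=1795 (bin 11100000011); offset now 11 = byte 1 bit 3; 13 bits remain
Read 2: bits[11:22] width=11 -> value=98 (bin 00001100010); offset now 22 = byte 2 bit 6; 2 bits remain
Read 3: bits[22:23] width=1 -> value=1 (bin 1); offset now 23 = byte 2 bit 7; 1 bits remain
Read 4: bits[23:24] width=1 -> value=1 (bin 1); offset now 24 = byte 3 bit 0; 0 bits remain

Answer: 1795 98 1 1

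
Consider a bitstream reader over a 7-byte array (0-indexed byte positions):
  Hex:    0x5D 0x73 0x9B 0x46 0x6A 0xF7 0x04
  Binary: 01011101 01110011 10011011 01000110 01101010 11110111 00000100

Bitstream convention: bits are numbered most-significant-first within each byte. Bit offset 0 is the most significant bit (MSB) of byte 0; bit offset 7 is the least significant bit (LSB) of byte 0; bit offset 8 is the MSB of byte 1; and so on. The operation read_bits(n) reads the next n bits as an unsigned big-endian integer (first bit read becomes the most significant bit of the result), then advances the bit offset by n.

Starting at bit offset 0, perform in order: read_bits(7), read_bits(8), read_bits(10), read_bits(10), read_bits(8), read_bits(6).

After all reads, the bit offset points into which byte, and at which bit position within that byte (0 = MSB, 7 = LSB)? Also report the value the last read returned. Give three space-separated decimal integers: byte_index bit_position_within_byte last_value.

Read 1: bits[0:7] width=7 -> value=46 (bin 0101110); offset now 7 = byte 0 bit 7; 49 bits remain
Read 2: bits[7:15] width=8 -> value=185 (bin 10111001); offset now 15 = byte 1 bit 7; 41 bits remain
Read 3: bits[15:25] width=10 -> value=822 (bin 1100110110); offset now 25 = byte 3 bit 1; 31 bits remain
Read 4: bits[25:35] width=10 -> value=563 (bin 1000110011); offset now 35 = byte 4 bit 3; 21 bits remain
Read 5: bits[35:43] width=8 -> value=87 (bin 01010111); offset now 43 = byte 5 bit 3; 13 bits remain
Read 6: bits[43:49] width=6 -> value=46 (bin 101110); offset now 49 = byte 6 bit 1; 7 bits remain

Answer: 6 1 46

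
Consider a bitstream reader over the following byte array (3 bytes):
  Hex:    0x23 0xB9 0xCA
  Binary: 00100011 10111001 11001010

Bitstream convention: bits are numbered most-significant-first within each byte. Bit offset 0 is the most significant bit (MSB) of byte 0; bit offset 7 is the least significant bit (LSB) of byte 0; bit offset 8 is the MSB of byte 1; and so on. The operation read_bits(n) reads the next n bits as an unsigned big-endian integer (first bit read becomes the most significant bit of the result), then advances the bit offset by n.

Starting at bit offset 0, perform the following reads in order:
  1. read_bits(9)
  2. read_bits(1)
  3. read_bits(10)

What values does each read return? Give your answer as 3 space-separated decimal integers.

Answer: 71 0 924

Derivation:
Read 1: bits[0:9] width=9 -> value=71 (bin 001000111); offset now 9 = byte 1 bit 1; 15 bits remain
Read 2: bits[9:10] width=1 -> value=0 (bin 0); offset now 10 = byte 1 bit 2; 14 bits remain
Read 3: bits[10:20] width=10 -> value=924 (bin 1110011100); offset now 20 = byte 2 bit 4; 4 bits remain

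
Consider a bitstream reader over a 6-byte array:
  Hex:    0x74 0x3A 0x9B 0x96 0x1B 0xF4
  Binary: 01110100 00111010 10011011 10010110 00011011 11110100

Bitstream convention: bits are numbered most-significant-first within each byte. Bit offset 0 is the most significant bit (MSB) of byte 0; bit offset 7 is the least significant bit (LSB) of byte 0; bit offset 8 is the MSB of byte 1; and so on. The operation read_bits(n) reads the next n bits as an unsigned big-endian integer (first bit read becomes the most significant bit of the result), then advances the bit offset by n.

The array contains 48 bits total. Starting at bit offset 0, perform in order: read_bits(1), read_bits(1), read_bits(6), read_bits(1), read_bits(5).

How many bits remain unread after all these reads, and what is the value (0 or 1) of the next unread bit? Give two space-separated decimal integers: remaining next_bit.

Answer: 34 1

Derivation:
Read 1: bits[0:1] width=1 -> value=0 (bin 0); offset now 1 = byte 0 bit 1; 47 bits remain
Read 2: bits[1:2] width=1 -> value=1 (bin 1); offset now 2 = byte 0 bit 2; 46 bits remain
Read 3: bits[2:8] width=6 -> value=52 (bin 110100); offset now 8 = byte 1 bit 0; 40 bits remain
Read 4: bits[8:9] width=1 -> value=0 (bin 0); offset now 9 = byte 1 bit 1; 39 bits remain
Read 5: bits[9:14] width=5 -> value=14 (bin 01110); offset now 14 = byte 1 bit 6; 34 bits remain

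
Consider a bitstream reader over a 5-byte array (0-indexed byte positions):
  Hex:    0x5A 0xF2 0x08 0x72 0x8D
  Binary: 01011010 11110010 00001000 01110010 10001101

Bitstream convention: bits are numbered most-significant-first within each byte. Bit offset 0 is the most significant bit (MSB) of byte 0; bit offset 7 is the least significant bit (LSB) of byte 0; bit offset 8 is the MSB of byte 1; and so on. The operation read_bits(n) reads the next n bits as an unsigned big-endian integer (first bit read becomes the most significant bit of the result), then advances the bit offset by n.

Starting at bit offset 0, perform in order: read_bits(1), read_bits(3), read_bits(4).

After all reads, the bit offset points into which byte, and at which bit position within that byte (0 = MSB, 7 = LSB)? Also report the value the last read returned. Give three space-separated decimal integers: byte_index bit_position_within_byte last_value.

Read 1: bits[0:1] width=1 -> value=0 (bin 0); offset now 1 = byte 0 bit 1; 39 bits remain
Read 2: bits[1:4] width=3 -> value=5 (bin 101); offset now 4 = byte 0 bit 4; 36 bits remain
Read 3: bits[4:8] width=4 -> value=10 (bin 1010); offset now 8 = byte 1 bit 0; 32 bits remain

Answer: 1 0 10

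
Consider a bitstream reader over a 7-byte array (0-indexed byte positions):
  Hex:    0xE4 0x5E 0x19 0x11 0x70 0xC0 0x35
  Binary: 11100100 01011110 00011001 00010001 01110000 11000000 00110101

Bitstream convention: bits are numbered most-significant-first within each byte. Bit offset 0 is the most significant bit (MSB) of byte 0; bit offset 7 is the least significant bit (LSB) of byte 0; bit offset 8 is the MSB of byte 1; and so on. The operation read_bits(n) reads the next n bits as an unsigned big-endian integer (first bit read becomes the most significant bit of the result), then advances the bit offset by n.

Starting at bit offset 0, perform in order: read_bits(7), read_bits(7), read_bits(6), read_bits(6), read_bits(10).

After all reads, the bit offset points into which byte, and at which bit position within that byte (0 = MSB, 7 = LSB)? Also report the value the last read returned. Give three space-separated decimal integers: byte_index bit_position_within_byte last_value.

Answer: 4 4 279

Derivation:
Read 1: bits[0:7] width=7 -> value=114 (bin 1110010); offset now 7 = byte 0 bit 7; 49 bits remain
Read 2: bits[7:14] width=7 -> value=23 (bin 0010111); offset now 14 = byte 1 bit 6; 42 bits remain
Read 3: bits[14:20] width=6 -> value=33 (bin 100001); offset now 20 = byte 2 bit 4; 36 bits remain
Read 4: bits[20:26] width=6 -> value=36 (bin 100100); offset now 26 = byte 3 bit 2; 30 bits remain
Read 5: bits[26:36] width=10 -> value=279 (bin 0100010111); offset now 36 = byte 4 bit 4; 20 bits remain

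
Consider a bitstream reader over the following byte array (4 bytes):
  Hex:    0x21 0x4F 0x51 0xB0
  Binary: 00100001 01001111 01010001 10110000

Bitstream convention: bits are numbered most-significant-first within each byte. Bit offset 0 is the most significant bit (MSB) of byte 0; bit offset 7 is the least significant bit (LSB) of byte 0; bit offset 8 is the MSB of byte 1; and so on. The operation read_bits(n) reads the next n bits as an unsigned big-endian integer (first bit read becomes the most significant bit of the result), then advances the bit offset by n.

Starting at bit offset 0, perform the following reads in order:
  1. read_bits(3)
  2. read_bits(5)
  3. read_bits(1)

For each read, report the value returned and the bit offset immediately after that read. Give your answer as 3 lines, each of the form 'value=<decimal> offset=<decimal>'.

Read 1: bits[0:3] width=3 -> value=1 (bin 001); offset now 3 = byte 0 bit 3; 29 bits remain
Read 2: bits[3:8] width=5 -> value=1 (bin 00001); offset now 8 = byte 1 bit 0; 24 bits remain
Read 3: bits[8:9] width=1 -> value=0 (bin 0); offset now 9 = byte 1 bit 1; 23 bits remain

Answer: value=1 offset=3
value=1 offset=8
value=0 offset=9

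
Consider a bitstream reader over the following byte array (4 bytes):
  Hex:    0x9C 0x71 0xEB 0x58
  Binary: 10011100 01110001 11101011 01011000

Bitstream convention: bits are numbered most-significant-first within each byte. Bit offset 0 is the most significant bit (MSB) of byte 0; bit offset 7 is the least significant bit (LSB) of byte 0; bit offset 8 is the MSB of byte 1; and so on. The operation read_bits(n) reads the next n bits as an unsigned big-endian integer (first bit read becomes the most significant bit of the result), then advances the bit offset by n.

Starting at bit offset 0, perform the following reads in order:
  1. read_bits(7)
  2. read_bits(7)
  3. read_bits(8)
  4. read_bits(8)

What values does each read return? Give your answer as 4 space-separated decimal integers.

Answer: 78 28 122 214

Derivation:
Read 1: bits[0:7] width=7 -> value=78 (bin 1001110); offset now 7 = byte 0 bit 7; 25 bits remain
Read 2: bits[7:14] width=7 -> value=28 (bin 0011100); offset now 14 = byte 1 bit 6; 18 bits remain
Read 3: bits[14:22] width=8 -> value=122 (bin 01111010); offset now 22 = byte 2 bit 6; 10 bits remain
Read 4: bits[22:30] width=8 -> value=214 (bin 11010110); offset now 30 = byte 3 bit 6; 2 bits remain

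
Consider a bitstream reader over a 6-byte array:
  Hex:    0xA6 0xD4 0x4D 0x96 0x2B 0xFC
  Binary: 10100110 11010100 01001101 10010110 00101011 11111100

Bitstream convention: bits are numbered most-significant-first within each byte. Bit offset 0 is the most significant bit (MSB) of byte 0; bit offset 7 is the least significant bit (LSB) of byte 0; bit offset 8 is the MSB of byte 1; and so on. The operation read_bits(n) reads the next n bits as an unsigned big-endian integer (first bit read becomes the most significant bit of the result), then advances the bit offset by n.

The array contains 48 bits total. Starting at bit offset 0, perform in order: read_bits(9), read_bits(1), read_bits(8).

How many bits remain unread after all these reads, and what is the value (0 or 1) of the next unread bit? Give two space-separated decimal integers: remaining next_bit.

Answer: 30 0

Derivation:
Read 1: bits[0:9] width=9 -> value=333 (bin 101001101); offset now 9 = byte 1 bit 1; 39 bits remain
Read 2: bits[9:10] width=1 -> value=1 (bin 1); offset now 10 = byte 1 bit 2; 38 bits remain
Read 3: bits[10:18] width=8 -> value=81 (bin 01010001); offset now 18 = byte 2 bit 2; 30 bits remain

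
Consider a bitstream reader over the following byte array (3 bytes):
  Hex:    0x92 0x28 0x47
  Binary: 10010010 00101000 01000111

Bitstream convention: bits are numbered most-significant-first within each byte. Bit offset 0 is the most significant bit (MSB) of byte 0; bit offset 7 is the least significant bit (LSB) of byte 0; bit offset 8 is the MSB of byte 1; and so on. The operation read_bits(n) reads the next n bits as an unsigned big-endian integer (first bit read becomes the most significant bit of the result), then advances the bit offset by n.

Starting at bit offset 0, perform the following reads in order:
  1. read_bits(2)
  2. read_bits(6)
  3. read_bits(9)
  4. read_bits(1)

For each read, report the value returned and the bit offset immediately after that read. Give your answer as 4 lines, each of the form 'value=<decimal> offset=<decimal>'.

Answer: value=2 offset=2
value=18 offset=8
value=80 offset=17
value=1 offset=18

Derivation:
Read 1: bits[0:2] width=2 -> value=2 (bin 10); offset now 2 = byte 0 bit 2; 22 bits remain
Read 2: bits[2:8] width=6 -> value=18 (bin 010010); offset now 8 = byte 1 bit 0; 16 bits remain
Read 3: bits[8:17] width=9 -> value=80 (bin 001010000); offset now 17 = byte 2 bit 1; 7 bits remain
Read 4: bits[17:18] width=1 -> value=1 (bin 1); offset now 18 = byte 2 bit 2; 6 bits remain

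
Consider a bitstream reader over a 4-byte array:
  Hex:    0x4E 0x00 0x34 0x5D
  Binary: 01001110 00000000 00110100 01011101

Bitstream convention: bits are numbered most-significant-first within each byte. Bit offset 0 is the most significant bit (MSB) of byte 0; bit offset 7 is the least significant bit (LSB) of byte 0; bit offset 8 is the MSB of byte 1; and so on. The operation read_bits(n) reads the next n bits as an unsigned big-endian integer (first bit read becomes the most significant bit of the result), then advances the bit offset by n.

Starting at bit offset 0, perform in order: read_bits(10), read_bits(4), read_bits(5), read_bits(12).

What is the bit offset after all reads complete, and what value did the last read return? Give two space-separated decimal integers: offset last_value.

Read 1: bits[0:10] width=10 -> value=312 (bin 0100111000); offset now 10 = byte 1 bit 2; 22 bits remain
Read 2: bits[10:14] width=4 -> value=0 (bin 0000); offset now 14 = byte 1 bit 6; 18 bits remain
Read 3: bits[14:19] width=5 -> value=1 (bin 00001); offset now 19 = byte 2 bit 3; 13 bits remain
Read 4: bits[19:31] width=12 -> value=2606 (bin 101000101110); offset now 31 = byte 3 bit 7; 1 bits remain

Answer: 31 2606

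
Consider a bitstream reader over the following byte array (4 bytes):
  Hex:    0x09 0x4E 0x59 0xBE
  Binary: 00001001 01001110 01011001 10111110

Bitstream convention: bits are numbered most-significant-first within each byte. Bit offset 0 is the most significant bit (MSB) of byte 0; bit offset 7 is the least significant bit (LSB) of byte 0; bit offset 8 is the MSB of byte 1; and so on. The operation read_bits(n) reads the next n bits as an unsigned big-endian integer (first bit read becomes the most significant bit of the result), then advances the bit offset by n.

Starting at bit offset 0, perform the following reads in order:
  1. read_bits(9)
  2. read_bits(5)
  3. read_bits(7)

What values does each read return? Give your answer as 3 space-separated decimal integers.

Read 1: bits[0:9] width=9 -> value=18 (bin 000010010); offset now 9 = byte 1 bit 1; 23 bits remain
Read 2: bits[9:14] width=5 -> value=19 (bin 10011); offset now 14 = byte 1 bit 6; 18 bits remain
Read 3: bits[14:21] width=7 -> value=75 (bin 1001011); offset now 21 = byte 2 bit 5; 11 bits remain

Answer: 18 19 75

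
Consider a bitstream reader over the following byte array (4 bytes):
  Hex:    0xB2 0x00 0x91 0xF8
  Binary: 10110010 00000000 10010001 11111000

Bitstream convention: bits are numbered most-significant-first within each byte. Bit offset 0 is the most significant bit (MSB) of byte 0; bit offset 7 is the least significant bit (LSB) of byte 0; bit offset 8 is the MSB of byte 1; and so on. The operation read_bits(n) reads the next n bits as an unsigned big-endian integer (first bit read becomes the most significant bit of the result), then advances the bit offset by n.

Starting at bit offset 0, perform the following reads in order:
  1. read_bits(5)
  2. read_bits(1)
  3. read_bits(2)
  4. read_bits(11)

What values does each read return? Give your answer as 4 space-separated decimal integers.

Answer: 22 0 2 4

Derivation:
Read 1: bits[0:5] width=5 -> value=22 (bin 10110); offset now 5 = byte 0 bit 5; 27 bits remain
Read 2: bits[5:6] width=1 -> value=0 (bin 0); offset now 6 = byte 0 bit 6; 26 bits remain
Read 3: bits[6:8] width=2 -> value=2 (bin 10); offset now 8 = byte 1 bit 0; 24 bits remain
Read 4: bits[8:19] width=11 -> value=4 (bin 00000000100); offset now 19 = byte 2 bit 3; 13 bits remain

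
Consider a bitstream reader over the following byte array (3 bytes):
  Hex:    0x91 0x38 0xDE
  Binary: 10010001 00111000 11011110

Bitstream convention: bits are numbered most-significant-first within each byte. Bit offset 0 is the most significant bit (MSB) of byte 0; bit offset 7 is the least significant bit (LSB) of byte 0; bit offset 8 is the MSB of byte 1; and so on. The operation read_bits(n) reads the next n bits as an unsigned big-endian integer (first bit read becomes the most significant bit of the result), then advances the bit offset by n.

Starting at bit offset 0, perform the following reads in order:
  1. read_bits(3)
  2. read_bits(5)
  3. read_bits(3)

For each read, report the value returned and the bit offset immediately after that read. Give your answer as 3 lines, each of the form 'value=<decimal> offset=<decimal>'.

Answer: value=4 offset=3
value=17 offset=8
value=1 offset=11

Derivation:
Read 1: bits[0:3] width=3 -> value=4 (bin 100); offset now 3 = byte 0 bit 3; 21 bits remain
Read 2: bits[3:8] width=5 -> value=17 (bin 10001); offset now 8 = byte 1 bit 0; 16 bits remain
Read 3: bits[8:11] width=3 -> value=1 (bin 001); offset now 11 = byte 1 bit 3; 13 bits remain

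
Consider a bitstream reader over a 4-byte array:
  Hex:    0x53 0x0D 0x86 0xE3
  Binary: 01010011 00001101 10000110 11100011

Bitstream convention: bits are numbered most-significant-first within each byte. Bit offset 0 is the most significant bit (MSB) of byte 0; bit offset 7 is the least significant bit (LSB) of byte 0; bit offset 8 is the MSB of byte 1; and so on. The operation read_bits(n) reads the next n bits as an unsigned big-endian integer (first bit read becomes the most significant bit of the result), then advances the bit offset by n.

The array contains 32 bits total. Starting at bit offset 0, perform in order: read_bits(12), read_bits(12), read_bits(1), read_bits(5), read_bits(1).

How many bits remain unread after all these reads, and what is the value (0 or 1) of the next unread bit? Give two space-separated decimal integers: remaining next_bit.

Answer: 1 1

Derivation:
Read 1: bits[0:12] width=12 -> value=1328 (bin 010100110000); offset now 12 = byte 1 bit 4; 20 bits remain
Read 2: bits[12:24] width=12 -> value=3462 (bin 110110000110); offset now 24 = byte 3 bit 0; 8 bits remain
Read 3: bits[24:25] width=1 -> value=1 (bin 1); offset now 25 = byte 3 bit 1; 7 bits remain
Read 4: bits[25:30] width=5 -> value=24 (bin 11000); offset now 30 = byte 3 bit 6; 2 bits remain
Read 5: bits[30:31] width=1 -> value=1 (bin 1); offset now 31 = byte 3 bit 7; 1 bits remain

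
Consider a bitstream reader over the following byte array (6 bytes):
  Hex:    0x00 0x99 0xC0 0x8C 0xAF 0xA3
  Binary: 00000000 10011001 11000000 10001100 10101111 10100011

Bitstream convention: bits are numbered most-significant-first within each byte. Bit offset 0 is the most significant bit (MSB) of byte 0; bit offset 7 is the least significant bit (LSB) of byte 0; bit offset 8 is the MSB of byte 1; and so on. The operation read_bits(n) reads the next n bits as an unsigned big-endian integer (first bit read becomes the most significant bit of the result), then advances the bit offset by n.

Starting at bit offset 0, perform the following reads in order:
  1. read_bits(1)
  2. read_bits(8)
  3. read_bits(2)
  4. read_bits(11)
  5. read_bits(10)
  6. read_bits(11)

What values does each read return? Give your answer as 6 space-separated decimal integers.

Read 1: bits[0:1] width=1 -> value=0 (bin 0); offset now 1 = byte 0 bit 1; 47 bits remain
Read 2: bits[1:9] width=8 -> value=1 (bin 00000001); offset now 9 = byte 1 bit 1; 39 bits remain
Read 3: bits[9:11] width=2 -> value=0 (bin 00); offset now 11 = byte 1 bit 3; 37 bits remain
Read 4: bits[11:22] width=11 -> value=1648 (bin 11001110000); offset now 22 = byte 2 bit 6; 26 bits remain
Read 5: bits[22:32] width=10 -> value=140 (bin 0010001100); offset now 32 = byte 4 bit 0; 16 bits remain
Read 6: bits[32:43] width=11 -> value=1405 (bin 10101111101); offset now 43 = byte 5 bit 3; 5 bits remain

Answer: 0 1 0 1648 140 1405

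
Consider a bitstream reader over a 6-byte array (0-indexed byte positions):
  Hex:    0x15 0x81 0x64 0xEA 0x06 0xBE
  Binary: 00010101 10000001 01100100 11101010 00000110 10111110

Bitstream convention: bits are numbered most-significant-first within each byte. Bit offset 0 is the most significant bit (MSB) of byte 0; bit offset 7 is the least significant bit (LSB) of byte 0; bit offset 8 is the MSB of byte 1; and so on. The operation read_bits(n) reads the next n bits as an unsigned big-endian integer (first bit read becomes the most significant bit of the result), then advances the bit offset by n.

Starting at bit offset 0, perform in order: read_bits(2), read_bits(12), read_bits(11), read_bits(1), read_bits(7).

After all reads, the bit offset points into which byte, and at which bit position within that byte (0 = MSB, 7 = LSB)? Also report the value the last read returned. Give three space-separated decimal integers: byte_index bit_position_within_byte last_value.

Read 1: bits[0:2] width=2 -> value=0 (bin 00); offset now 2 = byte 0 bit 2; 46 bits remain
Read 2: bits[2:14] width=12 -> value=1376 (bin 010101100000); offset now 14 = byte 1 bit 6; 34 bits remain
Read 3: bits[14:25] width=11 -> value=713 (bin 01011001001); offset now 25 = byte 3 bit 1; 23 bits remain
Read 4: bits[25:26] width=1 -> value=1 (bin 1); offset now 26 = byte 3 bit 2; 22 bits remain
Read 5: bits[26:33] width=7 -> value=84 (bin 1010100); offset now 33 = byte 4 bit 1; 15 bits remain

Answer: 4 1 84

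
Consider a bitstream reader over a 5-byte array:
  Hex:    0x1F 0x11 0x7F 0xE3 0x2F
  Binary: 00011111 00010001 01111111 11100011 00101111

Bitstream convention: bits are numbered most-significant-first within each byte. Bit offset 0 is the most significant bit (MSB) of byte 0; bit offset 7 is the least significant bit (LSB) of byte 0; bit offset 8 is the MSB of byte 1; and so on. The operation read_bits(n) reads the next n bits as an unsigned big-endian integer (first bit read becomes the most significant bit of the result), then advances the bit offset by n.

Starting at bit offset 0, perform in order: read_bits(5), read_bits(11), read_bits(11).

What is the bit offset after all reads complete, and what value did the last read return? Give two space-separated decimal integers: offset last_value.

Answer: 27 1023

Derivation:
Read 1: bits[0:5] width=5 -> value=3 (bin 00011); offset now 5 = byte 0 bit 5; 35 bits remain
Read 2: bits[5:16] width=11 -> value=1809 (bin 11100010001); offset now 16 = byte 2 bit 0; 24 bits remain
Read 3: bits[16:27] width=11 -> value=1023 (bin 01111111111); offset now 27 = byte 3 bit 3; 13 bits remain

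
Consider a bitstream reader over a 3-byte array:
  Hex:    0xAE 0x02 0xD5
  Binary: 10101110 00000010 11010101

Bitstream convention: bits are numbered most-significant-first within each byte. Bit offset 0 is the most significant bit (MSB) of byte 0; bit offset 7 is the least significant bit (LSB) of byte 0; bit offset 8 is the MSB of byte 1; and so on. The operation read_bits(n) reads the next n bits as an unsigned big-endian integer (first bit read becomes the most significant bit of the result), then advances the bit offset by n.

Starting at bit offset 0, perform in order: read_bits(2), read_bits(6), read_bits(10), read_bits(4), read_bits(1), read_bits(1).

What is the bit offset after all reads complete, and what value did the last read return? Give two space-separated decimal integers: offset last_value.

Answer: 24 1

Derivation:
Read 1: bits[0:2] width=2 -> value=2 (bin 10); offset now 2 = byte 0 bit 2; 22 bits remain
Read 2: bits[2:8] width=6 -> value=46 (bin 101110); offset now 8 = byte 1 bit 0; 16 bits remain
Read 3: bits[8:18] width=10 -> value=11 (bin 0000001011); offset now 18 = byte 2 bit 2; 6 bits remain
Read 4: bits[18:22] width=4 -> value=5 (bin 0101); offset now 22 = byte 2 bit 6; 2 bits remain
Read 5: bits[22:23] width=1 -> value=0 (bin 0); offset now 23 = byte 2 bit 7; 1 bits remain
Read 6: bits[23:24] width=1 -> value=1 (bin 1); offset now 24 = byte 3 bit 0; 0 bits remain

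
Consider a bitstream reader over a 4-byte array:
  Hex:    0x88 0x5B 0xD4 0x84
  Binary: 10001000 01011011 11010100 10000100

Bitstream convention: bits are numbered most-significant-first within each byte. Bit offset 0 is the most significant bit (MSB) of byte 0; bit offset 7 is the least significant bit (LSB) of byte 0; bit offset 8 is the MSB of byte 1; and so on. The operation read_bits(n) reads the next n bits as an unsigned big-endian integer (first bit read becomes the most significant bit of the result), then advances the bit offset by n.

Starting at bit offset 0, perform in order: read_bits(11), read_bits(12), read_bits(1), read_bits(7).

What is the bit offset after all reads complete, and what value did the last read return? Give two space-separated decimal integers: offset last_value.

Read 1: bits[0:11] width=11 -> value=1090 (bin 10001000010); offset now 11 = byte 1 bit 3; 21 bits remain
Read 2: bits[11:23] width=12 -> value=3562 (bin 110111101010); offset now 23 = byte 2 bit 7; 9 bits remain
Read 3: bits[23:24] width=1 -> value=0 (bin 0); offset now 24 = byte 3 bit 0; 8 bits remain
Read 4: bits[24:31] width=7 -> value=66 (bin 1000010); offset now 31 = byte 3 bit 7; 1 bits remain

Answer: 31 66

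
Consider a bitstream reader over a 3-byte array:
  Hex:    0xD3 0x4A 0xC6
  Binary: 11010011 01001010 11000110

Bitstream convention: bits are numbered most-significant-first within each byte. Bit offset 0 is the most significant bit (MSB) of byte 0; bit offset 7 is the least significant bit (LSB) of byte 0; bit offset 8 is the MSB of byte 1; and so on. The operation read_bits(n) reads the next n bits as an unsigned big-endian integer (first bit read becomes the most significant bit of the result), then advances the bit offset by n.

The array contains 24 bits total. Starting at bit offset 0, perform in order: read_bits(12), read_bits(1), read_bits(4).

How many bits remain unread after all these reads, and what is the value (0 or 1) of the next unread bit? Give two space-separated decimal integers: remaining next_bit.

Answer: 7 1

Derivation:
Read 1: bits[0:12] width=12 -> value=3380 (bin 110100110100); offset now 12 = byte 1 bit 4; 12 bits remain
Read 2: bits[12:13] width=1 -> value=1 (bin 1); offset now 13 = byte 1 bit 5; 11 bits remain
Read 3: bits[13:17] width=4 -> value=5 (bin 0101); offset now 17 = byte 2 bit 1; 7 bits remain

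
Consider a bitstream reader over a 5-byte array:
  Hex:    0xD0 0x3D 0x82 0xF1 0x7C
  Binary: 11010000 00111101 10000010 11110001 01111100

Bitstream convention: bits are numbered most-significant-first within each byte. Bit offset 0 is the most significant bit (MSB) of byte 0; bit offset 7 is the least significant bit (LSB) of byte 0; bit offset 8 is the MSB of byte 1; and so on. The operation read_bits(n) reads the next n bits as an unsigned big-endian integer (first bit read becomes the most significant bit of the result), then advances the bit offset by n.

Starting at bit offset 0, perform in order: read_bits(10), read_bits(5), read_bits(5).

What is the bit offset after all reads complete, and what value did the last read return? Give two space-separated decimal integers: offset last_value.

Read 1: bits[0:10] width=10 -> value=832 (bin 1101000000); offset now 10 = byte 1 bit 2; 30 bits remain
Read 2: bits[10:15] width=5 -> value=30 (bin 11110); offset now 15 = byte 1 bit 7; 25 bits remain
Read 3: bits[15:20] width=5 -> value=24 (bin 11000); offset now 20 = byte 2 bit 4; 20 bits remain

Answer: 20 24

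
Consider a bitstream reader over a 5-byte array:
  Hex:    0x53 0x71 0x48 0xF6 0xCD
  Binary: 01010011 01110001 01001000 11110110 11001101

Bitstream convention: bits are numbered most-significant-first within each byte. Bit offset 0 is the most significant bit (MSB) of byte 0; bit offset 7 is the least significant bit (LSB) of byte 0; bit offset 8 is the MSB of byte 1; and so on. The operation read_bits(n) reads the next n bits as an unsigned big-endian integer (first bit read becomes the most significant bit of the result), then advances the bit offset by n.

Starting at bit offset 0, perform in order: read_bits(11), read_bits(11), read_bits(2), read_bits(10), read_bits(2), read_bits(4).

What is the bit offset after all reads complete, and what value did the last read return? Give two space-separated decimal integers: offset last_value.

Read 1: bits[0:11] width=11 -> value=667 (bin 01010011011); offset now 11 = byte 1 bit 3; 29 bits remain
Read 2: bits[11:22] width=11 -> value=1106 (bin 10001010010); offset now 22 = byte 2 bit 6; 18 bits remain
Read 3: bits[22:24] width=2 -> value=0 (bin 00); offset now 24 = byte 3 bit 0; 16 bits remain
Read 4: bits[24:34] width=10 -> value=987 (bin 1111011011); offset now 34 = byte 4 bit 2; 6 bits remain
Read 5: bits[34:36] width=2 -> value=0 (bin 00); offset now 36 = byte 4 bit 4; 4 bits remain
Read 6: bits[36:40] width=4 -> value=13 (bin 1101); offset now 40 = byte 5 bit 0; 0 bits remain

Answer: 40 13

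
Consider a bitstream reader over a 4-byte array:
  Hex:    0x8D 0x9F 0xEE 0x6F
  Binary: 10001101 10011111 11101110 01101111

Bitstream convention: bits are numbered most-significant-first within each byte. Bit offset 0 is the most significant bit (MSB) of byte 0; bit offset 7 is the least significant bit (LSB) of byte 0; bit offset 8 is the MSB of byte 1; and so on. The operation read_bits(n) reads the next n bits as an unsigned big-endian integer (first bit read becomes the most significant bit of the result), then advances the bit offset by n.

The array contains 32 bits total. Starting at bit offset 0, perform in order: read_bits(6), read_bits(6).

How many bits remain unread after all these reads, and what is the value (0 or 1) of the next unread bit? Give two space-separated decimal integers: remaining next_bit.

Read 1: bits[0:6] width=6 -> value=35 (bin 100011); offset now 6 = byte 0 bit 6; 26 bits remain
Read 2: bits[6:12] width=6 -> value=25 (bin 011001); offset now 12 = byte 1 bit 4; 20 bits remain

Answer: 20 1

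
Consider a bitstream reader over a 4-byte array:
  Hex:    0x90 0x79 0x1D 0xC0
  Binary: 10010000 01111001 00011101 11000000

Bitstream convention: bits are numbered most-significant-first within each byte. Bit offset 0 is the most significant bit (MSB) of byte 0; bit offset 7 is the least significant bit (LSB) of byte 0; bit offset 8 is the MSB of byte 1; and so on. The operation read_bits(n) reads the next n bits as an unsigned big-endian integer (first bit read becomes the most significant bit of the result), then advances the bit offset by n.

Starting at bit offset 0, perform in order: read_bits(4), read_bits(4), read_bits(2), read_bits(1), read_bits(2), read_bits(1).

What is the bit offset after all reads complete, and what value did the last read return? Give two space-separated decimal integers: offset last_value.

Read 1: bits[0:4] width=4 -> value=9 (bin 1001); offset now 4 = byte 0 bit 4; 28 bits remain
Read 2: bits[4:8] width=4 -> value=0 (bin 0000); offset now 8 = byte 1 bit 0; 24 bits remain
Read 3: bits[8:10] width=2 -> value=1 (bin 01); offset now 10 = byte 1 bit 2; 22 bits remain
Read 4: bits[10:11] width=1 -> value=1 (bin 1); offset now 11 = byte 1 bit 3; 21 bits remain
Read 5: bits[11:13] width=2 -> value=3 (bin 11); offset now 13 = byte 1 bit 5; 19 bits remain
Read 6: bits[13:14] width=1 -> value=0 (bin 0); offset now 14 = byte 1 bit 6; 18 bits remain

Answer: 14 0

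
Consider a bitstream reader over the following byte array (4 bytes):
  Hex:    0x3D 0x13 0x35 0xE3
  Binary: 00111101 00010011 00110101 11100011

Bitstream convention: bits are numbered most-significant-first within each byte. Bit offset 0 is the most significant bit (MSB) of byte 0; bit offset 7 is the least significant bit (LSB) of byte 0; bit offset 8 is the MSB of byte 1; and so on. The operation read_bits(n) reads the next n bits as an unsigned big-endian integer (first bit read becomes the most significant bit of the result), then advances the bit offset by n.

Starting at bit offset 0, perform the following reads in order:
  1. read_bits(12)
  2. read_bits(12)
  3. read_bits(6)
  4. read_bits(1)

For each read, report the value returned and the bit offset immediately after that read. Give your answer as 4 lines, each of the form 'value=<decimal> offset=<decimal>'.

Read 1: bits[0:12] width=12 -> value=977 (bin 001111010001); offset now 12 = byte 1 bit 4; 20 bits remain
Read 2: bits[12:24] width=12 -> value=821 (bin 001100110101); offset now 24 = byte 3 bit 0; 8 bits remain
Read 3: bits[24:30] width=6 -> value=56 (bin 111000); offset now 30 = byte 3 bit 6; 2 bits remain
Read 4: bits[30:31] width=1 -> value=1 (bin 1); offset now 31 = byte 3 bit 7; 1 bits remain

Answer: value=977 offset=12
value=821 offset=24
value=56 offset=30
value=1 offset=31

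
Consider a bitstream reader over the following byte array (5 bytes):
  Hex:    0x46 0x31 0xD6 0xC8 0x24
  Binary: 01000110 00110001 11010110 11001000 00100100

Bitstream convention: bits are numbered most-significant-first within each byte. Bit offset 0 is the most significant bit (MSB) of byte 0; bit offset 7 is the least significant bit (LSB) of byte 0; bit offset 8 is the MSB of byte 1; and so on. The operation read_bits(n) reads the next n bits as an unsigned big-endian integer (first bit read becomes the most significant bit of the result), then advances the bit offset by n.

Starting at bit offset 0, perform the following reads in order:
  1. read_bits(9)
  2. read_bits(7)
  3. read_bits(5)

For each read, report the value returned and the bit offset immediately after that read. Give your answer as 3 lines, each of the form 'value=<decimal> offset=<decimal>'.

Read 1: bits[0:9] width=9 -> value=140 (bin 010001100); offset now 9 = byte 1 bit 1; 31 bits remain
Read 2: bits[9:16] width=7 -> value=49 (bin 0110001); offset now 16 = byte 2 bit 0; 24 bits remain
Read 3: bits[16:21] width=5 -> value=26 (bin 11010); offset now 21 = byte 2 bit 5; 19 bits remain

Answer: value=140 offset=9
value=49 offset=16
value=26 offset=21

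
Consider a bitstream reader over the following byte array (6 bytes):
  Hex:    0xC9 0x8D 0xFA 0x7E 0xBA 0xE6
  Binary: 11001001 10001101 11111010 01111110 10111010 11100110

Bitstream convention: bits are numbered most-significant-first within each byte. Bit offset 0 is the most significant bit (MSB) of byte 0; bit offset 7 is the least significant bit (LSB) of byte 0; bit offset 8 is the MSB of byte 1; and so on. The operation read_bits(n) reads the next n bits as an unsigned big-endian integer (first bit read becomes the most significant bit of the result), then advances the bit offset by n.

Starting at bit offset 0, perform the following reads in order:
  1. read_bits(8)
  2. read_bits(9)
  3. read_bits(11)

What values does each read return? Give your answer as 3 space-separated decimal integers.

Read 1: bits[0:8] width=8 -> value=201 (bin 11001001); offset now 8 = byte 1 bit 0; 40 bits remain
Read 2: bits[8:17] width=9 -> value=283 (bin 100011011); offset now 17 = byte 2 bit 1; 31 bits remain
Read 3: bits[17:28] width=11 -> value=1959 (bin 11110100111); offset now 28 = byte 3 bit 4; 20 bits remain

Answer: 201 283 1959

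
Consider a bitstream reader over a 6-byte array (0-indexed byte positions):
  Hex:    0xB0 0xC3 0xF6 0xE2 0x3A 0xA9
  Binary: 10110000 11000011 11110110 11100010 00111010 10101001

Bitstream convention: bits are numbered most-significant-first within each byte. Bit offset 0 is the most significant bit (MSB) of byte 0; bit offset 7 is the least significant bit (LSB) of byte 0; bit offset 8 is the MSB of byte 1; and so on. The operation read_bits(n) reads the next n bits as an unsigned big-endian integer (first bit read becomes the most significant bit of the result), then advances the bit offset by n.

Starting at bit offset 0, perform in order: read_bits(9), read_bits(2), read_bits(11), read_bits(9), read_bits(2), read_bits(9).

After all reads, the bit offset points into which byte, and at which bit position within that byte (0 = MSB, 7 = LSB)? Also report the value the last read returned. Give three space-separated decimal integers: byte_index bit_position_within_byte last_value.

Read 1: bits[0:9] width=9 -> value=353 (bin 101100001); offset now 9 = byte 1 bit 1; 39 bits remain
Read 2: bits[9:11] width=2 -> value=2 (bin 10); offset now 11 = byte 1 bit 3; 37 bits remain
Read 3: bits[11:22] width=11 -> value=253 (bin 00011111101); offset now 22 = byte 2 bit 6; 26 bits remain
Read 4: bits[22:31] width=9 -> value=369 (bin 101110001); offset now 31 = byte 3 bit 7; 17 bits remain
Read 5: bits[31:33] width=2 -> value=0 (bin 00); offset now 33 = byte 4 bit 1; 15 bits remain
Read 6: bits[33:42] width=9 -> value=234 (bin 011101010); offset now 42 = byte 5 bit 2; 6 bits remain

Answer: 5 2 234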